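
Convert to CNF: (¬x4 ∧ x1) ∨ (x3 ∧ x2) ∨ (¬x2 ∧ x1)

(¬x4 ∧ x1) ∨ (x3 ∧ x2) ∨ (¬x2 ∧ x1)
= (¬x4 ∨ x3 ∨ ¬x2) ∧ (¬x4 ∨ x3 ∨ x1) ∧ (¬x4 ∨ x2 ∨ ¬x2) ∧ (¬x4 ∨ x2 ∨ x1) ∧ (x1 ∨ x3 ∨ ¬x2) ∧ (x1 ∨ x3 ∨ x1) ∧ (x1 ∨ x2 ∨ ¬x2) ∧ (x1 ∨ x2 ∨ x1)   — distribute ∨ over ∧
= (¬x4 ∨ x3 ∨ ¬x2) ∧ (x1 ∨ x3) ∧ (x1 ∨ x2)   — simplify

(¬x4 ∨ x3 ∨ ¬x2) ∧ (x1 ∨ x3) ∧ (x1 ∨ x2)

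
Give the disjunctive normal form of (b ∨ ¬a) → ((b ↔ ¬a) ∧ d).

(b ∨ ¬a) → ((b ↔ ¬a) ∧ d)
= ¬(b ∨ ¬a) ∨ ((b ↔ ¬a) ∧ d)   [eliminate →]
= ¬(b ∨ ¬a) ∨ ((b → ¬a) ∧ (¬a → b) ∧ d)   [eliminate ↔]
= ¬(b ∨ ¬a) ∨ ((¬b ∨ ¬a) ∧ (¬a → b) ∧ d)   [eliminate →]
= ¬(b ∨ ¬a) ∨ ((¬b ∨ ¬a) ∧ (¬¬a ∨ b) ∧ d)   [eliminate →]
= (¬b ∧ ¬¬a) ∨ ((¬b ∨ ¬a) ∧ (¬¬a ∨ b) ∧ d)   [De Morgan]
= (¬b ∧ a) ∨ ((¬b ∨ ¬a) ∧ (¬¬a ∨ b) ∧ d)   [double negation]
= (¬b ∧ a) ∨ ((¬b ∨ ¬a) ∧ (a ∨ b) ∧ d)   [double negation]
= (¬b ∧ a) ∨ (¬b ∧ a ∧ d) ∨ (¬b ∧ b ∧ d) ∨ (¬a ∧ a ∧ d) ∨ (¬a ∧ b ∧ d)   [distribute ∧ over ∨]
= (¬b ∧ a) ∨ (¬a ∧ b ∧ d)   [simplify]

(¬b ∧ a) ∨ (¬a ∧ b ∧ d)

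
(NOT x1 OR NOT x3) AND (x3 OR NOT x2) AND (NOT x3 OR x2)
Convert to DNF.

(NOT x1 OR NOT x3) AND (x3 OR NOT x2) AND (NOT x3 OR x2)
≡ (NOT x1 AND x3 AND NOT x3) OR (NOT x1 AND x3 AND x2) OR (NOT x1 AND NOT x2 AND NOT x3) OR (NOT x1 AND NOT x2 AND x2) OR (NOT x3 AND x3 AND NOT x3) OR (NOT x3 AND x3 AND x2) OR (NOT x3 AND NOT x2 AND NOT x3) OR (NOT x3 AND NOT x2 AND x2)   [distribute AND over OR]
≡ (NOT x1 AND x3 AND x2) OR (NOT x3 AND NOT x2)   [simplify]

(NOT x1 AND x3 AND x2) OR (NOT x3 AND NOT x2)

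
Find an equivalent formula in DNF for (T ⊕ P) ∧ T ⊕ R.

(T ⊕ P) ∧ T ⊕ R
≡ (T ⊕ P) ∧ T ∧ ¬R ∨ ¬((T ⊕ P) ∧ T) ∧ R   [expand ⊕]
≡ (T ∧ ¬P ∨ ¬T ∧ P) ∧ T ∧ ¬R ∨ ¬((T ⊕ P) ∧ T) ∧ R   [expand ⊕]
≡ (T ∧ ¬P ∨ ¬T ∧ P) ∧ T ∧ ¬R ∨ ¬((T ∧ ¬P ∨ ¬T ∧ P) ∧ T) ∧ R   [expand ⊕]
≡ (T ∧ ¬P ∨ ¬T ∧ P) ∧ T ∧ ¬R ∨ (¬(T ∧ ¬P ∨ ¬T ∧ P) ∨ ¬T) ∧ R   [De Morgan]
≡ (T ∧ ¬P ∨ ¬T ∧ P) ∧ T ∧ ¬R ∨ (¬(T ∧ ¬P) ∧ ¬(¬T ∧ P) ∨ ¬T) ∧ R   [De Morgan]
≡ (T ∧ ¬P ∨ ¬T ∧ P) ∧ T ∧ ¬R ∨ ((¬T ∨ ¬¬P) ∧ ¬(¬T ∧ P) ∨ ¬T) ∧ R   [De Morgan]
≡ (T ∧ ¬P ∨ ¬T ∧ P) ∧ T ∧ ¬R ∨ ((¬T ∨ P) ∧ ¬(¬T ∧ P) ∨ ¬T) ∧ R   [double negation]
≡ (T ∧ ¬P ∨ ¬T ∧ P) ∧ T ∧ ¬R ∨ ((¬T ∨ P) ∧ (¬¬T ∨ ¬P) ∨ ¬T) ∧ R   [De Morgan]
≡ (T ∧ ¬P ∨ ¬T ∧ P) ∧ T ∧ ¬R ∨ ((¬T ∨ P) ∧ (T ∨ ¬P) ∨ ¬T) ∧ R   [double negation]
≡ T ∧ ¬P ∧ T ∧ ¬R ∨ ¬T ∧ P ∧ T ∧ ¬R ∨ ¬T ∧ T ∧ R ∨ ¬T ∧ ¬P ∧ R ∨ P ∧ T ∧ R ∨ P ∧ ¬P ∧ R ∨ ¬T ∧ R   [distribute ∧ over ∨]
≡ T ∧ ¬P ∧ ¬R ∨ P ∧ T ∧ R ∨ ¬T ∧ R   [simplify]

T ∧ ¬P ∧ ¬R ∨ P ∧ T ∧ R ∨ ¬T ∧ R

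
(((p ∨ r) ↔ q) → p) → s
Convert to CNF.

(((p ∨ r) ↔ q) → p) → s
⇔ ¬(((p ∨ r) ↔ q) → p) ∨ s   — eliminate →
⇔ ¬(¬((p ∨ r) ↔ q) ∨ p) ∨ s   — eliminate →
⇔ ¬(¬(((p ∨ r) → q) ∧ (q → (p ∨ r))) ∨ p) ∨ s   — eliminate ↔
⇔ ¬(¬((¬(p ∨ r) ∨ q) ∧ (q → (p ∨ r))) ∨ p) ∨ s   — eliminate →
⇔ ¬(¬((¬(p ∨ r) ∨ q) ∧ (¬q ∨ p ∨ r)) ∨ p) ∨ s   — eliminate →
⇔ (¬¬((¬(p ∨ r) ∨ q) ∧ (¬q ∨ p ∨ r)) ∧ ¬p) ∨ s   — De Morgan
⇔ ((¬(p ∨ r) ∨ q) ∧ (¬q ∨ p ∨ r) ∧ ¬p) ∨ s   — double negation
⇔ (((¬p ∧ ¬r) ∨ q) ∧ (¬q ∨ p ∨ r) ∧ ¬p) ∨ s   — De Morgan
⇔ (¬p ∨ q ∨ s) ∧ (¬r ∨ q ∨ s) ∧ (¬q ∨ p ∨ r ∨ s) ∧ (¬p ∨ s)   — distribute ∨ over ∧
⇔ (¬r ∨ q ∨ s) ∧ (¬q ∨ p ∨ r ∨ s) ∧ (¬p ∨ s)   — simplify

(¬r ∨ q ∨ s) ∧ (¬q ∨ p ∨ r ∨ s) ∧ (¬p ∨ s)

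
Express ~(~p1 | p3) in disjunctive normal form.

~(~p1 | p3)
≡ ~~p1 & ~p3   [De Morgan]
≡ p1 & ~p3   [double negation]

p1 & ~p3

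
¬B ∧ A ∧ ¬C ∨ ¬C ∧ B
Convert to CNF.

¬B ∧ A ∧ ¬C ∨ ¬C ∧ B
⇔ (¬B ∨ ¬C) ∧ (¬B ∨ B) ∧ (A ∨ ¬C) ∧ (A ∨ B) ∧ (¬C ∨ ¬C) ∧ (¬C ∨ B)   — distribute ∨ over ∧
⇔ (A ∨ B) ∧ ¬C   — simplify

(A ∨ B) ∧ ¬C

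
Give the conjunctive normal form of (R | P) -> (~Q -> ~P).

(R | P) -> (~Q -> ~P)
⇔ ~(R | P) | (~Q -> ~P)   (eliminate ->)
⇔ ~(R | P) | ~~Q | ~P   (eliminate ->)
⇔ (~R & ~P) | ~~Q | ~P   (De Morgan)
⇔ (~R & ~P) | Q | ~P   (double negation)
⇔ (~R | Q | ~P) & (~P | Q | ~P)   (distribute | over &)
⇔ ~P | Q   (simplify)

~P | Q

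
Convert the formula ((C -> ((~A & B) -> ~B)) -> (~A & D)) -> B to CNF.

((C -> ((~A & B) -> ~B)) -> (~A & D)) -> B
= ~((C -> ((~A & B) -> ~B)) -> (~A & D)) | B   (eliminate ->)
= ~(~(C -> ((~A & B) -> ~B)) | (~A & D)) | B   (eliminate ->)
= ~(~(~C | ((~A & B) -> ~B)) | (~A & D)) | B   (eliminate ->)
= ~(~(~C | ~(~A & B) | ~B) | (~A & D)) | B   (eliminate ->)
= (~~(~C | ~(~A & B) | ~B) & ~(~A & D)) | B   (De Morgan)
= ((~C | ~(~A & B) | ~B) & ~(~A & D)) | B   (double negation)
= ((~C | ~~A | ~B | ~B) & ~(~A & D)) | B   (De Morgan)
= ((~C | A | ~B | ~B) & ~(~A & D)) | B   (double negation)
= ((~C | A | ~B | ~B) & (~~A | ~D)) | B   (De Morgan)
= ((~C | A | ~B | ~B) & (A | ~D)) | B   (double negation)
= (~C | A | ~B | ~B | B) & (A | ~D | B)   (distribute | over &)
= A | ~D | B   (simplify)

A | ~D | B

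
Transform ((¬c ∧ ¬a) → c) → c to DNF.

((¬c ∧ ¬a) → c) → c
≡ ¬((¬c ∧ ¬a) → c) ∨ c   — eliminate →
≡ ¬(¬(¬c ∧ ¬a) ∨ c) ∨ c   — eliminate →
≡ (¬¬(¬c ∧ ¬a) ∧ ¬c) ∨ c   — De Morgan
≡ (¬c ∧ ¬a ∧ ¬c) ∨ c   — double negation
≡ (¬c ∧ ¬a) ∨ c   — simplify

(¬c ∧ ¬a) ∨ c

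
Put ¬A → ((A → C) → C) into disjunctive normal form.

¬A → ((A → C) → C)
≡ ¬¬A ∨ ((A → C) → C)   [eliminate →]
≡ ¬¬A ∨ ¬(A → C) ∨ C   [eliminate →]
≡ ¬¬A ∨ ¬(¬A ∨ C) ∨ C   [eliminate →]
≡ A ∨ ¬(¬A ∨ C) ∨ C   [double negation]
≡ A ∨ ¬¬A ∧ ¬C ∨ C   [De Morgan]
≡ A ∨ A ∧ ¬C ∨ C   [double negation]
≡ A ∨ C   [simplify]

A ∨ C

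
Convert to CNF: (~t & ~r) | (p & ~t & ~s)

~t & (~r | p) & (~r | ~s)

(~t & ~r) | (p & ~t & ~s)
≡ (~t | p) & (~t | ~t) & (~t | ~s) & (~r | p) & (~r | ~t) & (~r | ~s)   — distribute | over &
≡ ~t & (~r | p) & (~r | ~s)   — simplify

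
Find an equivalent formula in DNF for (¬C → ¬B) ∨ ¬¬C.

C ∨ ¬B

(¬C → ¬B) ∨ ¬¬C
⇔ ¬¬C ∨ ¬B ∨ ¬¬C   [eliminate →]
⇔ C ∨ ¬B ∨ ¬¬C   [double negation]
⇔ C ∨ ¬B ∨ C   [double negation]
⇔ C ∨ ¬B   [simplify]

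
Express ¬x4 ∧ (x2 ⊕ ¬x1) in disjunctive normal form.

¬x4 ∧ (x2 ⊕ ¬x1)
= ¬x4 ∧ ((x2 ∧ ¬¬x1) ∨ (¬x2 ∧ ¬x1))   (expand ⊕)
= ¬x4 ∧ ((x2 ∧ x1) ∨ (¬x2 ∧ ¬x1))   (double negation)
= (¬x4 ∧ x2 ∧ x1) ∨ (¬x4 ∧ ¬x2 ∧ ¬x1)   (distribute ∧ over ∨)

(¬x4 ∧ x2 ∧ x1) ∨ (¬x4 ∧ ¬x2 ∧ ¬x1)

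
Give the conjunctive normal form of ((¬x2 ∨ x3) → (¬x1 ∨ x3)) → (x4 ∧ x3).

(¬x2 ∨ x3) ∧ (x1 ∨ x4) ∧ (x1 ∨ x3) ∧ (¬x3 ∨ x4)

((¬x2 ∨ x3) → (¬x1 ∨ x3)) → (x4 ∧ x3)
≡ ¬((¬x2 ∨ x3) → (¬x1 ∨ x3)) ∨ (x4 ∧ x3)   — eliminate →
≡ ¬(¬(¬x2 ∨ x3) ∨ ¬x1 ∨ x3) ∨ (x4 ∧ x3)   — eliminate →
≡ (¬¬(¬x2 ∨ x3) ∧ ¬¬x1 ∧ ¬x3) ∨ (x4 ∧ x3)   — De Morgan
≡ ((¬x2 ∨ x3) ∧ ¬¬x1 ∧ ¬x3) ∨ (x4 ∧ x3)   — double negation
≡ ((¬x2 ∨ x3) ∧ x1 ∧ ¬x3) ∨ (x4 ∧ x3)   — double negation
≡ (¬x2 ∨ x3 ∨ x4) ∧ (¬x2 ∨ x3 ∨ x3) ∧ (x1 ∨ x4) ∧ (x1 ∨ x3) ∧ (¬x3 ∨ x4) ∧ (¬x3 ∨ x3)   — distribute ∨ over ∧
≡ (¬x2 ∨ x3) ∧ (x1 ∨ x4) ∧ (x1 ∨ x3) ∧ (¬x3 ∨ x4)   — simplify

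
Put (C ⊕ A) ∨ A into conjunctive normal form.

(C ⊕ A) ∨ A
= ((C ∨ A) ∧ ¬(C ∧ A)) ∨ A
= ((C ∨ A) ∧ (¬C ∨ ¬A)) ∨ A
= (C ∨ A ∨ A) ∧ (¬C ∨ ¬A ∨ A)
= C ∨ A

C ∨ A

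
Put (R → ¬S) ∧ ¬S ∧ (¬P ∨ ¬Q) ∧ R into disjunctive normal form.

(R → ¬S) ∧ ¬S ∧ (¬P ∨ ¬Q) ∧ R
⇔ (¬R ∨ ¬S) ∧ ¬S ∧ (¬P ∨ ¬Q) ∧ R   — eliminate →
⇔ (¬R ∧ ¬S ∧ ¬P ∧ R) ∨ (¬R ∧ ¬S ∧ ¬Q ∧ R) ∨ (¬S ∧ ¬S ∧ ¬P ∧ R) ∨ (¬S ∧ ¬S ∧ ¬Q ∧ R)   — distribute ∧ over ∨
⇔ (¬S ∧ ¬P ∧ R) ∨ (¬S ∧ ¬Q ∧ R)   — simplify

(¬S ∧ ¬P ∧ R) ∨ (¬S ∧ ¬Q ∧ R)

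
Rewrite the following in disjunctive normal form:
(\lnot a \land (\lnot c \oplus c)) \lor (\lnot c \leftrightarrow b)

(\lnot a \land \lnot c) \lor (\lnot a \land c) \lor (c \land \lnot b) \lor (b \land \lnot c)

(\lnot a \land (\lnot c \oplus c)) \lor (\lnot c \leftrightarrow b)
≡ (\lnot a \land ((\lnot c \land \lnot c) \lor (\lnot \lnot c \land c))) \lor (\lnot c \leftrightarrow b)   — expand \oplus
≡ (\lnot a \land ((\lnot c \land \lnot c) \lor (\lnot \lnot c \land c))) \lor ((\lnot c \to b) \land (b \to \lnot c))   — eliminate \leftrightarrow
≡ (\lnot a \land ((\lnot c \land \lnot c) \lor (\lnot \lnot c \land c))) \lor ((\lnot \lnot c \lor b) \land (b \to \lnot c))   — eliminate \to
≡ (\lnot a \land ((\lnot c \land \lnot c) \lor (\lnot \lnot c \land c))) \lor ((\lnot \lnot c \lor b) \land (\lnot b \lor \lnot c))   — eliminate \to
≡ (\lnot a \land ((\lnot c \land \lnot c) \lor (c \land c))) \lor ((\lnot \lnot c \lor b) \land (\lnot b \lor \lnot c))   — double negation
≡ (\lnot a \land ((\lnot c \land \lnot c) \lor (c \land c))) \lor ((c \lor b) \land (\lnot b \lor \lnot c))   — double negation
≡ (\lnot a \land \lnot c \land \lnot c) \lor (\lnot a \land c \land c) \lor (c \land \lnot b) \lor (c \land \lnot c) \lor (b \land \lnot b) \lor (b \land \lnot c)   — distribute \land over \lor
≡ (\lnot a \land \lnot c) \lor (\lnot a \land c) \lor (c \land \lnot b) \lor (b \land \lnot c)   — simplify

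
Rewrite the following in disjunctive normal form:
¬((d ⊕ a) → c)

(d ∧ ¬a ∧ ¬c) ∨ (¬d ∧ a ∧ ¬c)

¬((d ⊕ a) → c)
≡ ¬(¬(d ⊕ a) ∨ c)   [eliminate →]
≡ ¬(¬((d ∧ ¬a) ∨ (¬d ∧ a)) ∨ c)   [expand ⊕]
≡ ¬¬((d ∧ ¬a) ∨ (¬d ∧ a)) ∧ ¬c   [De Morgan]
≡ ((d ∧ ¬a) ∨ (¬d ∧ a)) ∧ ¬c   [double negation]
≡ (d ∧ ¬a ∧ ¬c) ∨ (¬d ∧ a ∧ ¬c)   [distribute ∧ over ∨]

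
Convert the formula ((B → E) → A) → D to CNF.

((B → E) → A) → D
⇔ ¬((B → E) → A) ∨ D   — eliminate →
⇔ ¬(¬(B → E) ∨ A) ∨ D   — eliminate →
⇔ ¬(¬(¬B ∨ E) ∨ A) ∨ D   — eliminate →
⇔ (¬¬(¬B ∨ E) ∧ ¬A) ∨ D   — De Morgan
⇔ ((¬B ∨ E) ∧ ¬A) ∨ D   — double negation
⇔ (¬B ∨ E ∨ D) ∧ (¬A ∨ D)   — distribute ∨ over ∧

(¬B ∨ E ∨ D) ∧ (¬A ∨ D)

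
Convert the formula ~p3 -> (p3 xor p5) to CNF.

p3 | p5

~p3 -> (p3 xor p5)
= ~~p3 | (p3 xor p5)   [eliminate ->]
= ~~p3 | ((p3 | p5) & ~(p3 & p5))   [expand xor]
= p3 | ((p3 | p5) & ~(p3 & p5))   [double negation]
= p3 | ((p3 | p5) & (~p3 | ~p5))   [De Morgan]
= (p3 | p3 | p5) & (p3 | ~p3 | ~p5)   [distribute | over &]
= p3 | p5   [simplify]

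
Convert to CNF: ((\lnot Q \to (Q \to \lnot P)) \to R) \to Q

((\lnot Q \to (Q \to \lnot P)) \to R) \to Q
= \lnot ((\lnot Q \to (Q \to \lnot P)) \to R) \lor Q   (eliminate \to)
= \lnot (\lnot (\lnot Q \to (Q \to \lnot P)) \lor R) \lor Q   (eliminate \to)
= \lnot (\lnot (\lnot \lnot Q \lor (Q \to \lnot P)) \lor R) \lor Q   (eliminate \to)
= \lnot (\lnot (\lnot \lnot Q \lor \lnot Q \lor \lnot P) \lor R) \lor Q   (eliminate \to)
= (\lnot \lnot (\lnot \lnot Q \lor \lnot Q \lor \lnot P) \land \lnot R) \lor Q   (De Morgan)
= ((\lnot \lnot Q \lor \lnot Q \lor \lnot P) \land \lnot R) \lor Q   (double negation)
= ((Q \lor \lnot Q \lor \lnot P) \land \lnot R) \lor Q   (double negation)
= (Q \lor \lnot Q \lor \lnot P \lor Q) \land (\lnot R \lor Q)   (distribute \lor over \land)
= \lnot R \lor Q   (simplify)

\lnot R \lor Q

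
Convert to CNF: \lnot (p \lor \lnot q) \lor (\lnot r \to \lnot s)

\lnot (p \lor \lnot q) \lor (\lnot r \to \lnot s)
= \lnot (p \lor \lnot q) \lor \lnot \lnot r \lor \lnot s   — eliminate \to
= (\lnot p \land \lnot \lnot q) \lor \lnot \lnot r \lor \lnot s   — De Morgan
= (\lnot p \land q) \lor \lnot \lnot r \lor \lnot s   — double negation
= (\lnot p \land q) \lor r \lor \lnot s   — double negation
= (\lnot p \lor r \lor \lnot s) \land (q \lor r \lor \lnot s)   — distribute \lor over \land

(\lnot p \lor r \lor \lnot s) \land (q \lor r \lor \lnot s)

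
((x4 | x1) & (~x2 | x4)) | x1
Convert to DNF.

((x4 | x1) & (~x2 | x4)) | x1
⇔ (x4 & ~x2) | (x4 & x4) | (x1 & ~x2) | (x1 & x4) | x1   [distribute & over |]
⇔ x4 | x1   [simplify]

x4 | x1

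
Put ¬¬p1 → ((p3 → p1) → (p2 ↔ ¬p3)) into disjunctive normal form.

¬¬p1 → ((p3 → p1) → (p2 ↔ ¬p3))
≡ ¬¬¬p1 ∨ ((p3 → p1) → (p2 ↔ ¬p3))   (eliminate →)
≡ ¬¬¬p1 ∨ ¬(p3 → p1) ∨ (p2 ↔ ¬p3)   (eliminate →)
≡ ¬¬¬p1 ∨ ¬(¬p3 ∨ p1) ∨ (p2 ↔ ¬p3)   (eliminate →)
≡ ¬¬¬p1 ∨ ¬(¬p3 ∨ p1) ∨ ((p2 → ¬p3) ∧ (¬p3 → p2))   (eliminate ↔)
≡ ¬¬¬p1 ∨ ¬(¬p3 ∨ p1) ∨ ((¬p2 ∨ ¬p3) ∧ (¬p3 → p2))   (eliminate →)
≡ ¬¬¬p1 ∨ ¬(¬p3 ∨ p1) ∨ ((¬p2 ∨ ¬p3) ∧ (¬¬p3 ∨ p2))   (eliminate →)
≡ ¬p1 ∨ ¬(¬p3 ∨ p1) ∨ ((¬p2 ∨ ¬p3) ∧ (¬¬p3 ∨ p2))   (double negation)
≡ ¬p1 ∨ (¬¬p3 ∧ ¬p1) ∨ ((¬p2 ∨ ¬p3) ∧ (¬¬p3 ∨ p2))   (De Morgan)
≡ ¬p1 ∨ (p3 ∧ ¬p1) ∨ ((¬p2 ∨ ¬p3) ∧ (¬¬p3 ∨ p2))   (double negation)
≡ ¬p1 ∨ (p3 ∧ ¬p1) ∨ ((¬p2 ∨ ¬p3) ∧ (p3 ∨ p2))   (double negation)
≡ ¬p1 ∨ (p3 ∧ ¬p1) ∨ (¬p2 ∧ p3) ∨ (¬p2 ∧ p2) ∨ (¬p3 ∧ p3) ∨ (¬p3 ∧ p2)   (distribute ∧ over ∨)
≡ ¬p1 ∨ (¬p2 ∧ p3) ∨ (¬p3 ∧ p2)   (simplify)

¬p1 ∨ (¬p2 ∧ p3) ∨ (¬p3 ∧ p2)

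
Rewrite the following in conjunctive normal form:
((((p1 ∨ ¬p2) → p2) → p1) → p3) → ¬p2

((((p1 ∨ ¬p2) → p2) → p1) → p3) → ¬p2
= ¬((((p1 ∨ ¬p2) → p2) → p1) → p3) ∨ ¬p2   [eliminate →]
= ¬(¬(((p1 ∨ ¬p2) → p2) → p1) ∨ p3) ∨ ¬p2   [eliminate →]
= ¬(¬(¬((p1 ∨ ¬p2) → p2) ∨ p1) ∨ p3) ∨ ¬p2   [eliminate →]
= ¬(¬(¬(¬(p1 ∨ ¬p2) ∨ p2) ∨ p1) ∨ p3) ∨ ¬p2   [eliminate →]
= (¬¬(¬(¬(p1 ∨ ¬p2) ∨ p2) ∨ p1) ∧ ¬p3) ∨ ¬p2   [De Morgan]
= ((¬(¬(p1 ∨ ¬p2) ∨ p2) ∨ p1) ∧ ¬p3) ∨ ¬p2   [double negation]
= (((¬¬(p1 ∨ ¬p2) ∧ ¬p2) ∨ p1) ∧ ¬p3) ∨ ¬p2   [De Morgan]
= ((((p1 ∨ ¬p2) ∧ ¬p2) ∨ p1) ∧ ¬p3) ∨ ¬p2   [double negation]
= (p1 ∨ ¬p2 ∨ p1 ∨ ¬p2) ∧ (¬p2 ∨ p1 ∨ ¬p2) ∧ (¬p3 ∨ ¬p2)   [distribute ∨ over ∧]
= (p1 ∨ ¬p2) ∧ (¬p3 ∨ ¬p2)   [simplify]

(p1 ∨ ¬p2) ∧ (¬p3 ∨ ¬p2)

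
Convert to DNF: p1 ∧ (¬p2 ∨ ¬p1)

p1 ∧ (¬p2 ∨ ¬p1)
= (p1 ∧ ¬p2) ∨ (p1 ∧ ¬p1)   — distribute ∧ over ∨
= p1 ∧ ¬p2   — simplify

p1 ∧ ¬p2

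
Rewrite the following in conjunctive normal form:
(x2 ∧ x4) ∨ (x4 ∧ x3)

(x2 ∨ x3) ∧ x4

(x2 ∧ x4) ∨ (x4 ∧ x3)
= (x2 ∨ x4) ∧ (x2 ∨ x3) ∧ (x4 ∨ x4) ∧ (x4 ∨ x3)   [distribute ∨ over ∧]
= (x2 ∨ x3) ∧ x4   [simplify]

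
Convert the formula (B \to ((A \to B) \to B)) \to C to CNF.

(B \to ((A \to B) \to B)) \to C
≡ \lnot (B \to ((A \to B) \to B)) \lor C   [eliminate \to]
≡ \lnot (\lnot B \lor ((A \to B) \to B)) \lor C   [eliminate \to]
≡ \lnot (\lnot B \lor \lnot (A \to B) \lor B) \lor C   [eliminate \to]
≡ \lnot (\lnot B \lor \lnot (\lnot A \lor B) \lor B) \lor C   [eliminate \to]
≡ (\lnot \lnot B \land \lnot \lnot (\lnot A \lor B) \land \lnot B) \lor C   [De Morgan]
≡ (B \land \lnot \lnot (\lnot A \lor B) \land \lnot B) \lor C   [double negation]
≡ (B \land (\lnot A \lor B) \land \lnot B) \lor C   [double negation]
≡ (B \lor C) \land (\lnot A \lor B \lor C) \land (\lnot B \lor C)   [distribute \lor over \land]
≡ (B \lor C) \land (\lnot B \lor C)   [simplify]

(B \lor C) \land (\lnot B \lor C)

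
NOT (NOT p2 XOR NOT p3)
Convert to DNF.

NOT (NOT p2 XOR NOT p3)
≡ NOT ((NOT p2 AND NOT NOT p3) OR (NOT NOT p2 AND NOT p3))   [expand XOR]
≡ NOT (NOT p2 AND NOT NOT p3) AND NOT (NOT NOT p2 AND NOT p3)   [De Morgan]
≡ (NOT NOT p2 OR NOT NOT NOT p3) AND NOT (NOT NOT p2 AND NOT p3)   [De Morgan]
≡ (p2 OR NOT NOT NOT p3) AND NOT (NOT NOT p2 AND NOT p3)   [double negation]
≡ (p2 OR NOT p3) AND NOT (NOT NOT p2 AND NOT p3)   [double negation]
≡ (p2 OR NOT p3) AND (NOT NOT NOT p2 OR NOT NOT p3)   [De Morgan]
≡ (p2 OR NOT p3) AND (NOT p2 OR NOT NOT p3)   [double negation]
≡ (p2 OR NOT p3) AND (NOT p2 OR p3)   [double negation]
≡ (p2 AND NOT p2) OR (p2 AND p3) OR (NOT p3 AND NOT p2) OR (NOT p3 AND p3)   [distribute AND over OR]
≡ (p2 AND p3) OR (NOT p3 AND NOT p2)   [simplify]

(p2 AND p3) OR (NOT p3 AND NOT p2)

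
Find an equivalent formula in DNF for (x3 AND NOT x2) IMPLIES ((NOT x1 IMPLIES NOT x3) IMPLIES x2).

NOT x3 OR x2 OR (NOT x1 AND x3)

(x3 AND NOT x2) IMPLIES ((NOT x1 IMPLIES NOT x3) IMPLIES x2)
≡ NOT (x3 AND NOT x2) OR ((NOT x1 IMPLIES NOT x3) IMPLIES x2)   [eliminate IMPLIES]
≡ NOT (x3 AND NOT x2) OR NOT (NOT x1 IMPLIES NOT x3) OR x2   [eliminate IMPLIES]
≡ NOT (x3 AND NOT x2) OR NOT (NOT NOT x1 OR NOT x3) OR x2   [eliminate IMPLIES]
≡ NOT x3 OR NOT NOT x2 OR NOT (NOT NOT x1 OR NOT x3) OR x2   [De Morgan]
≡ NOT x3 OR x2 OR NOT (NOT NOT x1 OR NOT x3) OR x2   [double negation]
≡ NOT x3 OR x2 OR (NOT NOT NOT x1 AND NOT NOT x3) OR x2   [De Morgan]
≡ NOT x3 OR x2 OR (NOT x1 AND NOT NOT x3) OR x2   [double negation]
≡ NOT x3 OR x2 OR (NOT x1 AND x3) OR x2   [double negation]
≡ NOT x3 OR x2 OR (NOT x1 AND x3)   [simplify]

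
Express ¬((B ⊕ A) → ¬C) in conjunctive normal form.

¬((B ⊕ A) → ¬C)
≡ ¬(¬(B ⊕ A) ∨ ¬C)   (eliminate →)
≡ ¬(¬((B ∨ A) ∧ ¬(B ∧ A)) ∨ ¬C)   (expand ⊕)
≡ ¬¬((B ∨ A) ∧ ¬(B ∧ A)) ∧ ¬¬C   (De Morgan)
≡ (B ∨ A) ∧ ¬(B ∧ A) ∧ ¬¬C   (double negation)
≡ (B ∨ A) ∧ (¬B ∨ ¬A) ∧ ¬¬C   (De Morgan)
≡ (B ∨ A) ∧ (¬B ∨ ¬A) ∧ C   (double negation)

(B ∨ A) ∧ (¬B ∨ ¬A) ∧ C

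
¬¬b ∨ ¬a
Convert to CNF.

¬¬b ∨ ¬a
= b ∨ ¬a   (double negation)

b ∨ ¬a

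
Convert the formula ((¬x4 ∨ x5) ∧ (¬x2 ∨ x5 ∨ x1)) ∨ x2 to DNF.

(¬x4 ∧ ¬x2) ∨ (¬x4 ∧ x1) ∨ x5 ∨ x2

((¬x4 ∨ x5) ∧ (¬x2 ∨ x5 ∨ x1)) ∨ x2
≡ (¬x4 ∧ ¬x2) ∨ (¬x4 ∧ x5) ∨ (¬x4 ∧ x1) ∨ (x5 ∧ ¬x2) ∨ (x5 ∧ x5) ∨ (x5 ∧ x1) ∨ x2   — distribute ∧ over ∨
≡ (¬x4 ∧ ¬x2) ∨ (¬x4 ∧ x1) ∨ x5 ∨ x2   — simplify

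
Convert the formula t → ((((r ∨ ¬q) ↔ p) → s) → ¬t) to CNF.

t → ((((r ∨ ¬q) ↔ p) → s) → ¬t)
⇔ ¬t ∨ ((((r ∨ ¬q) ↔ p) → s) → ¬t)   [eliminate →]
⇔ ¬t ∨ ¬(((r ∨ ¬q) ↔ p) → s) ∨ ¬t   [eliminate →]
⇔ ¬t ∨ ¬(¬((r ∨ ¬q) ↔ p) ∨ s) ∨ ¬t   [eliminate →]
⇔ ¬t ∨ ¬(¬(((r ∨ ¬q) → p) ∧ (p → (r ∨ ¬q))) ∨ s) ∨ ¬t   [eliminate ↔]
⇔ ¬t ∨ ¬(¬((¬(r ∨ ¬q) ∨ p) ∧ (p → (r ∨ ¬q))) ∨ s) ∨ ¬t   [eliminate →]
⇔ ¬t ∨ ¬(¬((¬(r ∨ ¬q) ∨ p) ∧ (¬p ∨ r ∨ ¬q)) ∨ s) ∨ ¬t   [eliminate →]
⇔ ¬t ∨ (¬¬((¬(r ∨ ¬q) ∨ p) ∧ (¬p ∨ r ∨ ¬q)) ∧ ¬s) ∨ ¬t   [De Morgan]
⇔ ¬t ∨ ((¬(r ∨ ¬q) ∨ p) ∧ (¬p ∨ r ∨ ¬q) ∧ ¬s) ∨ ¬t   [double negation]
⇔ ¬t ∨ (((¬r ∧ ¬¬q) ∨ p) ∧ (¬p ∨ r ∨ ¬q) ∧ ¬s) ∨ ¬t   [De Morgan]
⇔ ¬t ∨ (((¬r ∧ q) ∨ p) ∧ (¬p ∨ r ∨ ¬q) ∧ ¬s) ∨ ¬t   [double negation]
⇔ (¬t ∨ ¬r ∨ p ∨ ¬t) ∧ (¬t ∨ q ∨ p ∨ ¬t) ∧ (¬t ∨ ¬p ∨ r ∨ ¬q ∨ ¬t) ∧ (¬t ∨ ¬s ∨ ¬t)   [distribute ∨ over ∧]
⇔ (¬t ∨ ¬r ∨ p) ∧ (¬t ∨ q ∨ p) ∧ (¬t ∨ ¬p ∨ r ∨ ¬q) ∧ (¬t ∨ ¬s)   [simplify]

(¬t ∨ ¬r ∨ p) ∧ (¬t ∨ q ∨ p) ∧ (¬t ∨ ¬p ∨ r ∨ ¬q) ∧ (¬t ∨ ¬s)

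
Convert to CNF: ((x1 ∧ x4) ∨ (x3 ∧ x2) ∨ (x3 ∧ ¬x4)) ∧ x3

(x1 ∨ x2 ∨ ¬x4) ∧ x3

((x1 ∧ x4) ∨ (x3 ∧ x2) ∨ (x3 ∧ ¬x4)) ∧ x3
= (x1 ∨ x3 ∨ x3) ∧ (x1 ∨ x3 ∨ ¬x4) ∧ (x1 ∨ x2 ∨ x3) ∧ (x1 ∨ x2 ∨ ¬x4) ∧ (x4 ∨ x3 ∨ x3) ∧ (x4 ∨ x3 ∨ ¬x4) ∧ (x4 ∨ x2 ∨ x3) ∧ (x4 ∨ x2 ∨ ¬x4) ∧ x3   — distribute ∨ over ∧
= (x1 ∨ x2 ∨ ¬x4) ∧ x3   — simplify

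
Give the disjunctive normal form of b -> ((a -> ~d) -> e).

b -> ((a -> ~d) -> e)
⇔ ~b | ((a -> ~d) -> e)
⇔ ~b | ~(a -> ~d) | e
⇔ ~b | ~(~a | ~d) | e
⇔ ~b | (~~a & ~~d) | e
⇔ ~b | (a & ~~d) | e
⇔ ~b | (a & d) | e

~b | (a & d) | e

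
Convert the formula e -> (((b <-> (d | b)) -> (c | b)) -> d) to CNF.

e -> (((b <-> (d | b)) -> (c | b)) -> d)
≡ ~e | (((b <-> (d | b)) -> (c | b)) -> d)   [eliminate ->]
≡ ~e | ~((b <-> (d | b)) -> (c | b)) | d   [eliminate ->]
≡ ~e | ~(~(b <-> (d | b)) | c | b) | d   [eliminate ->]
≡ ~e | ~(~((b -> (d | b)) & ((d | b) -> b)) | c | b) | d   [eliminate <->]
≡ ~e | ~(~((~b | d | b) & ((d | b) -> b)) | c | b) | d   [eliminate ->]
≡ ~e | ~(~((~b | d | b) & (~(d | b) | b)) | c | b) | d   [eliminate ->]
≡ ~e | (~~((~b | d | b) & (~(d | b) | b)) & ~c & ~b) | d   [De Morgan]
≡ ~e | ((~b | d | b) & (~(d | b) | b) & ~c & ~b) | d   [double negation]
≡ ~e | ((~b | d | b) & ((~d & ~b) | b) & ~c & ~b) | d   [De Morgan]
≡ (~e | ~b | d | b | d) & (~e | ~d | b | d) & (~e | ~b | b | d) & (~e | ~c | d) & (~e | ~b | d)   [distribute | over &]
≡ (~e | ~c | d) & (~e | ~b | d)   [simplify]

(~e | ~c | d) & (~e | ~b | d)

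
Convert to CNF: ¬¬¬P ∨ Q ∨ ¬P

¬P ∨ Q

¬¬¬P ∨ Q ∨ ¬P
≡ ¬P ∨ Q ∨ ¬P   (double negation)
≡ ¬P ∨ Q   (simplify)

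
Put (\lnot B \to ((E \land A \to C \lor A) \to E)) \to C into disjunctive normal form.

\lnot B \land \lnot E \lor C

(\lnot B \to ((E \land A \to C \lor A) \to E)) \to C
≡ \lnot (\lnot B \to ((E \land A \to C \lor A) \to E)) \lor C   — eliminate \to
≡ \lnot (\lnot \lnot B \lor ((E \land A \to C \lor A) \to E)) \lor C   — eliminate \to
≡ \lnot (\lnot \lnot B \lor \lnot (E \land A \to C \lor A) \lor E) \lor C   — eliminate \to
≡ \lnot (\lnot \lnot B \lor \lnot (\lnot (E \land A) \lor C \lor A) \lor E) \lor C   — eliminate \to
≡ \lnot \lnot \lnot B \land \lnot \lnot (\lnot (E \land A) \lor C \lor A) \land \lnot E \lor C   — De Morgan
≡ \lnot B \land \lnot \lnot (\lnot (E \land A) \lor C \lor A) \land \lnot E \lor C   — double negation
≡ \lnot B \land (\lnot (E \land A) \lor C \lor A) \land \lnot E \lor C   — double negation
≡ \lnot B \land (\lnot E \lor \lnot A \lor C \lor A) \land \lnot E \lor C   — De Morgan
≡ \lnot B \land \lnot E \land \lnot E \lor \lnot B \land \lnot A \land \lnot E \lor \lnot B \land C \land \lnot E \lor \lnot B \land A \land \lnot E \lor C   — distribute \land over \lor
≡ \lnot B \land \lnot E \lor C   — simplify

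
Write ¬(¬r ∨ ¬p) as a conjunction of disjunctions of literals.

r ∧ p

¬(¬r ∨ ¬p)
≡ ¬¬r ∧ ¬¬p   (De Morgan)
≡ r ∧ ¬¬p   (double negation)
≡ r ∧ p   (double negation)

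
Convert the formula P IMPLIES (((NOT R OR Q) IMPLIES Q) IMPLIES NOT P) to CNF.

(NOT P OR NOT R OR Q) AND (NOT P OR NOT Q)

P IMPLIES (((NOT R OR Q) IMPLIES Q) IMPLIES NOT P)
≡ NOT P OR (((NOT R OR Q) IMPLIES Q) IMPLIES NOT P)   [eliminate IMPLIES]
≡ NOT P OR NOT ((NOT R OR Q) IMPLIES Q) OR NOT P   [eliminate IMPLIES]
≡ NOT P OR NOT (NOT (NOT R OR Q) OR Q) OR NOT P   [eliminate IMPLIES]
≡ NOT P OR (NOT NOT (NOT R OR Q) AND NOT Q) OR NOT P   [De Morgan]
≡ NOT P OR ((NOT R OR Q) AND NOT Q) OR NOT P   [double negation]
≡ (NOT P OR NOT R OR Q OR NOT P) AND (NOT P OR NOT Q OR NOT P)   [distribute OR over AND]
≡ (NOT P OR NOT R OR Q) AND (NOT P OR NOT Q)   [simplify]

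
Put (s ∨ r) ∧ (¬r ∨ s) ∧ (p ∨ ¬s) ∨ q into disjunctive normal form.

(s ∨ r) ∧ (¬r ∨ s) ∧ (p ∨ ¬s) ∨ q
≡ s ∧ ¬r ∧ p ∨ s ∧ ¬r ∧ ¬s ∨ s ∧ s ∧ p ∨ s ∧ s ∧ ¬s ∨ r ∧ ¬r ∧ p ∨ r ∧ ¬r ∧ ¬s ∨ r ∧ s ∧ p ∨ r ∧ s ∧ ¬s ∨ q   [distribute ∧ over ∨]
≡ s ∧ p ∨ q   [simplify]

s ∧ p ∨ q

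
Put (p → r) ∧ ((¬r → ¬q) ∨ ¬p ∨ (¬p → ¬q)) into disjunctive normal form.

¬p ∨ r

(p → r) ∧ ((¬r → ¬q) ∨ ¬p ∨ (¬p → ¬q))
≡ (¬p ∨ r) ∧ ((¬r → ¬q) ∨ ¬p ∨ (¬p → ¬q))
≡ (¬p ∨ r) ∧ (¬¬r ∨ ¬q ∨ ¬p ∨ (¬p → ¬q))
≡ (¬p ∨ r) ∧ (¬¬r ∨ ¬q ∨ ¬p ∨ ¬¬p ∨ ¬q)
≡ (¬p ∨ r) ∧ (r ∨ ¬q ∨ ¬p ∨ ¬¬p ∨ ¬q)
≡ (¬p ∨ r) ∧ (r ∨ ¬q ∨ ¬p ∨ p ∨ ¬q)
≡ (¬p ∧ r) ∨ (¬p ∧ ¬q) ∨ (¬p ∧ ¬p) ∨ (¬p ∧ p) ∨ (¬p ∧ ¬q) ∨ (r ∧ r) ∨ (r ∧ ¬q) ∨ (r ∧ ¬p) ∨ (r ∧ p) ∨ (r ∧ ¬q)
≡ ¬p ∨ r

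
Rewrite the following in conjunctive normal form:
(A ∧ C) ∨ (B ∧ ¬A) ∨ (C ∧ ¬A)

(C ∨ B) ∧ (C ∨ ¬A)

(A ∧ C) ∨ (B ∧ ¬A) ∨ (C ∧ ¬A)
≡ (A ∨ B ∨ C) ∧ (A ∨ B ∨ ¬A) ∧ (A ∨ ¬A ∨ C) ∧ (A ∨ ¬A ∨ ¬A) ∧ (C ∨ B ∨ C) ∧ (C ∨ B ∨ ¬A) ∧ (C ∨ ¬A ∨ C) ∧ (C ∨ ¬A ∨ ¬A)   [distribute ∨ over ∧]
≡ (C ∨ B) ∧ (C ∨ ¬A)   [simplify]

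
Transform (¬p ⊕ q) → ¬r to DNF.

(¬p ⊕ q) → ¬r
≡ ¬(¬p ⊕ q) ∨ ¬r
≡ ¬((¬p ∧ ¬q) ∨ (¬¬p ∧ q)) ∨ ¬r
≡ (¬(¬p ∧ ¬q) ∧ ¬(¬¬p ∧ q)) ∨ ¬r
≡ ((¬¬p ∨ ¬¬q) ∧ ¬(¬¬p ∧ q)) ∨ ¬r
≡ ((p ∨ ¬¬q) ∧ ¬(¬¬p ∧ q)) ∨ ¬r
≡ ((p ∨ q) ∧ ¬(¬¬p ∧ q)) ∨ ¬r
≡ ((p ∨ q) ∧ (¬¬¬p ∨ ¬q)) ∨ ¬r
≡ ((p ∨ q) ∧ (¬p ∨ ¬q)) ∨ ¬r
≡ (p ∧ ¬p) ∨ (p ∧ ¬q) ∨ (q ∧ ¬p) ∨ (q ∧ ¬q) ∨ ¬r
≡ (p ∧ ¬q) ∨ (q ∧ ¬p) ∨ ¬r

(p ∧ ¬q) ∨ (q ∧ ¬p) ∨ ¬r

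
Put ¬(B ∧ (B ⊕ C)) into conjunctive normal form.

¬B ∨ C

¬(B ∧ (B ⊕ C))
≡ ¬(B ∧ (B ∨ C) ∧ ¬(B ∧ C))   [expand ⊕]
≡ ¬B ∨ ¬(B ∨ C) ∨ ¬¬(B ∧ C)   [De Morgan]
≡ ¬B ∨ (¬B ∧ ¬C) ∨ ¬¬(B ∧ C)   [De Morgan]
≡ ¬B ∨ (¬B ∧ ¬C) ∨ (B ∧ C)   [double negation]
≡ (¬B ∨ ¬B ∨ B) ∧ (¬B ∨ ¬B ∨ C) ∧ (¬B ∨ ¬C ∨ B) ∧ (¬B ∨ ¬C ∨ C)   [distribute ∨ over ∧]
≡ ¬B ∨ C   [simplify]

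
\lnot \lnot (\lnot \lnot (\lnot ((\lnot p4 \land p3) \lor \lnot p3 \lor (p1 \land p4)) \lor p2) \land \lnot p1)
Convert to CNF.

(p4 \lor \lnot p3 \lor p2) \land (p3 \lor p2) \land \lnot p1

\lnot \lnot (\lnot \lnot (\lnot ((\lnot p4 \land p3) \lor \lnot p3 \lor (p1 \land p4)) \lor p2) \land \lnot p1)
≡ \lnot \lnot (\lnot ((\lnot p4 \land p3) \lor \lnot p3 \lor (p1 \land p4)) \lor p2) \land \lnot p1   (double negation)
≡ (\lnot ((\lnot p4 \land p3) \lor \lnot p3 \lor (p1 \land p4)) \lor p2) \land \lnot p1   (double negation)
≡ ((\lnot (\lnot p4 \land p3) \land \lnot \lnot p3 \land \lnot (p1 \land p4)) \lor p2) \land \lnot p1   (De Morgan)
≡ (((\lnot \lnot p4 \lor \lnot p3) \land \lnot \lnot p3 \land \lnot (p1 \land p4)) \lor p2) \land \lnot p1   (De Morgan)
≡ (((p4 \lor \lnot p3) \land \lnot \lnot p3 \land \lnot (p1 \land p4)) \lor p2) \land \lnot p1   (double negation)
≡ (((p4 \lor \lnot p3) \land p3 \land \lnot (p1 \land p4)) \lor p2) \land \lnot p1   (double negation)
≡ (((p4 \lor \lnot p3) \land p3 \land (\lnot p1 \lor \lnot p4)) \lor p2) \land \lnot p1   (De Morgan)
≡ (p4 \lor \lnot p3 \lor p2) \land (p3 \lor p2) \land (\lnot p1 \lor \lnot p4 \lor p2) \land \lnot p1   (distribute \lor over \land)
≡ (p4 \lor \lnot p3 \lor p2) \land (p3 \lor p2) \land \lnot p1   (simplify)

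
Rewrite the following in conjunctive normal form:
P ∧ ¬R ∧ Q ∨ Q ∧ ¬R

P ∧ ¬R ∧ Q ∨ Q ∧ ¬R
= (P ∨ Q) ∧ (P ∨ ¬R) ∧ (¬R ∨ Q) ∧ (¬R ∨ ¬R) ∧ (Q ∨ Q) ∧ (Q ∨ ¬R)   (distribute ∨ over ∧)
= ¬R ∧ Q   (simplify)

¬R ∧ Q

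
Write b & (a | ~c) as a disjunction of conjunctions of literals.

(b & a) | (b & ~c)

b & (a | ~c)
≡ (b & a) | (b & ~c)   (distribute & over |)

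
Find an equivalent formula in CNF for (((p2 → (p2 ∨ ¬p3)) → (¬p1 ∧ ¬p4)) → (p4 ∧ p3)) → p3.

(p3 ∨ ¬p1) ∧ (p3 ∨ ¬p4)

(((p2 → (p2 ∨ ¬p3)) → (¬p1 ∧ ¬p4)) → (p4 ∧ p3)) → p3
⇔ ¬(((p2 → (p2 ∨ ¬p3)) → (¬p1 ∧ ¬p4)) → (p4 ∧ p3)) ∨ p3   — eliminate →
⇔ ¬(¬((p2 → (p2 ∨ ¬p3)) → (¬p1 ∧ ¬p4)) ∨ (p4 ∧ p3)) ∨ p3   — eliminate →
⇔ ¬(¬(¬(p2 → (p2 ∨ ¬p3)) ∨ (¬p1 ∧ ¬p4)) ∨ (p4 ∧ p3)) ∨ p3   — eliminate →
⇔ ¬(¬(¬(¬p2 ∨ p2 ∨ ¬p3) ∨ (¬p1 ∧ ¬p4)) ∨ (p4 ∧ p3)) ∨ p3   — eliminate →
⇔ (¬¬(¬(¬p2 ∨ p2 ∨ ¬p3) ∨ (¬p1 ∧ ¬p4)) ∧ ¬(p4 ∧ p3)) ∨ p3   — De Morgan
⇔ ((¬(¬p2 ∨ p2 ∨ ¬p3) ∨ (¬p1 ∧ ¬p4)) ∧ ¬(p4 ∧ p3)) ∨ p3   — double negation
⇔ (((¬¬p2 ∧ ¬p2 ∧ ¬¬p3) ∨ (¬p1 ∧ ¬p4)) ∧ ¬(p4 ∧ p3)) ∨ p3   — De Morgan
⇔ (((p2 ∧ ¬p2 ∧ ¬¬p3) ∨ (¬p1 ∧ ¬p4)) ∧ ¬(p4 ∧ p3)) ∨ p3   — double negation
⇔ (((p2 ∧ ¬p2 ∧ p3) ∨ (¬p1 ∧ ¬p4)) ∧ ¬(p4 ∧ p3)) ∨ p3   — double negation
⇔ (((p2 ∧ ¬p2 ∧ p3) ∨ (¬p1 ∧ ¬p4)) ∧ (¬p4 ∨ ¬p3)) ∨ p3   — De Morgan
⇔ (p2 ∨ ¬p1 ∨ p3) ∧ (p2 ∨ ¬p4 ∨ p3) ∧ (¬p2 ∨ ¬p1 ∨ p3) ∧ (¬p2 ∨ ¬p4 ∨ p3) ∧ (p3 ∨ ¬p1 ∨ p3) ∧ (p3 ∨ ¬p4 ∨ p3) ∧ (¬p4 ∨ ¬p3 ∨ p3)   — distribute ∨ over ∧
⇔ (p3 ∨ ¬p1) ∧ (p3 ∨ ¬p4)   — simplify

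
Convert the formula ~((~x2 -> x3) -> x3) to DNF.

~((~x2 -> x3) -> x3)
⇔ ~(~(~x2 -> x3) | x3)   [eliminate ->]
⇔ ~(~(~~x2 | x3) | x3)   [eliminate ->]
⇔ ~~(~~x2 | x3) & ~x3   [De Morgan]
⇔ (~~x2 | x3) & ~x3   [double negation]
⇔ (x2 | x3) & ~x3   [double negation]
⇔ (x2 & ~x3) | (x3 & ~x3)   [distribute & over |]
⇔ x2 & ~x3   [simplify]

x2 & ~x3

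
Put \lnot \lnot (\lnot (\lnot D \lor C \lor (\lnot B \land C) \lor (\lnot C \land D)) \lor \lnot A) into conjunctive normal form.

\lnot \lnot (\lnot (\lnot D \lor C \lor (\lnot B \land C) \lor (\lnot C \land D)) \lor \lnot A)
⇔ \lnot (\lnot D \lor C \lor (\lnot B \land C) \lor (\lnot C \land D)) \lor \lnot A
⇔ (\lnot \lnot D \land \lnot C \land \lnot (\lnot B \land C) \land \lnot (\lnot C \land D)) \lor \lnot A
⇔ (D \land \lnot C \land \lnot (\lnot B \land C) \land \lnot (\lnot C \land D)) \lor \lnot A
⇔ (D \land \lnot C \land (\lnot \lnot B \lor \lnot C) \land \lnot (\lnot C \land D)) \lor \lnot A
⇔ (D \land \lnot C \land (B \lor \lnot C) \land \lnot (\lnot C \land D)) \lor \lnot A
⇔ (D \land \lnot C \land (B \lor \lnot C) \land (\lnot \lnot C \lor \lnot D)) \lor \lnot A
⇔ (D \land \lnot C \land (B \lor \lnot C) \land (C \lor \lnot D)) \lor \lnot A
⇔ (D \lor \lnot A) \land (\lnot C \lor \lnot A) \land (B \lor \lnot C \lor \lnot A) \land (C \lor \lnot D \lor \lnot A)
⇔ (D \lor \lnot A) \land (\lnot C \lor \lnot A) \land (C \lor \lnot D \lor \lnot A)

(D \lor \lnot A) \land (\lnot C \lor \lnot A) \land (C \lor \lnot D \lor \lnot A)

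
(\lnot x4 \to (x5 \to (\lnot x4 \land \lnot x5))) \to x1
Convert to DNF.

(\lnot x4 \land x5) \lor x1

(\lnot x4 \to (x5 \to (\lnot x4 \land \lnot x5))) \to x1
⇔ \lnot (\lnot x4 \to (x5 \to (\lnot x4 \land \lnot x5))) \lor x1   [eliminate \to]
⇔ \lnot (\lnot \lnot x4 \lor (x5 \to (\lnot x4 \land \lnot x5))) \lor x1   [eliminate \to]
⇔ \lnot (\lnot \lnot x4 \lor \lnot x5 \lor (\lnot x4 \land \lnot x5)) \lor x1   [eliminate \to]
⇔ (\lnot \lnot \lnot x4 \land \lnot \lnot x5 \land \lnot (\lnot x4 \land \lnot x5)) \lor x1   [De Morgan]
⇔ (\lnot x4 \land \lnot \lnot x5 \land \lnot (\lnot x4 \land \lnot x5)) \lor x1   [double negation]
⇔ (\lnot x4 \land x5 \land \lnot (\lnot x4 \land \lnot x5)) \lor x1   [double negation]
⇔ (\lnot x4 \land x5 \land (\lnot \lnot x4 \lor \lnot \lnot x5)) \lor x1   [De Morgan]
⇔ (\lnot x4 \land x5 \land (x4 \lor \lnot \lnot x5)) \lor x1   [double negation]
⇔ (\lnot x4 \land x5 \land (x4 \lor x5)) \lor x1   [double negation]
⇔ (\lnot x4 \land x5 \land x4) \lor (\lnot x4 \land x5 \land x5) \lor x1   [distribute \land over \lor]
⇔ (\lnot x4 \land x5) \lor x1   [simplify]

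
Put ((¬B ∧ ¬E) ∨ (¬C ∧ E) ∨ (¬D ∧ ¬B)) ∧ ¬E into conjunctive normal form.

(¬B ∨ ¬C) ∧ (¬B ∨ E) ∧ ¬E

((¬B ∧ ¬E) ∨ (¬C ∧ E) ∨ (¬D ∧ ¬B)) ∧ ¬E
⇔ (¬B ∨ ¬C ∨ ¬D) ∧ (¬B ∨ ¬C ∨ ¬B) ∧ (¬B ∨ E ∨ ¬D) ∧ (¬B ∨ E ∨ ¬B) ∧ (¬E ∨ ¬C ∨ ¬D) ∧ (¬E ∨ ¬C ∨ ¬B) ∧ (¬E ∨ E ∨ ¬D) ∧ (¬E ∨ E ∨ ¬B) ∧ ¬E   — distribute ∨ over ∧
⇔ (¬B ∨ ¬C) ∧ (¬B ∨ E) ∧ ¬E   — simplify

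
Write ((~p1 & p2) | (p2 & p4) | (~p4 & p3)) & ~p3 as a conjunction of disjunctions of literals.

((~p1 & p2) | (p2 & p4) | (~p4 & p3)) & ~p3
≡ (~p1 | p2 | ~p4) & (~p1 | p2 | p3) & (~p1 | p4 | ~p4) & (~p1 | p4 | p3) & (p2 | p2 | ~p4) & (p2 | p2 | p3) & (p2 | p4 | ~p4) & (p2 | p4 | p3) & ~p3   [distribute | over &]
≡ (~p1 | p4 | p3) & (p2 | ~p4) & (p2 | p3) & ~p3   [simplify]

(~p1 | p4 | p3) & (p2 | ~p4) & (p2 | p3) & ~p3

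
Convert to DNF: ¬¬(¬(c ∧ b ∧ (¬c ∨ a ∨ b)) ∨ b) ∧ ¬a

(¬c ∧ ¬a) ∨ (¬b ∧ ¬a) ∨ (b ∧ ¬a)

¬¬(¬(c ∧ b ∧ (¬c ∨ a ∨ b)) ∨ b) ∧ ¬a
⇔ (¬(c ∧ b ∧ (¬c ∨ a ∨ b)) ∨ b) ∧ ¬a   [double negation]
⇔ (¬c ∨ ¬b ∨ ¬(¬c ∨ a ∨ b) ∨ b) ∧ ¬a   [De Morgan]
⇔ (¬c ∨ ¬b ∨ (¬¬c ∧ ¬a ∧ ¬b) ∨ b) ∧ ¬a   [De Morgan]
⇔ (¬c ∨ ¬b ∨ (c ∧ ¬a ∧ ¬b) ∨ b) ∧ ¬a   [double negation]
⇔ (¬c ∧ ¬a) ∨ (¬b ∧ ¬a) ∨ (c ∧ ¬a ∧ ¬b ∧ ¬a) ∨ (b ∧ ¬a)   [distribute ∧ over ∨]
⇔ (¬c ∧ ¬a) ∨ (¬b ∧ ¬a) ∨ (b ∧ ¬a)   [simplify]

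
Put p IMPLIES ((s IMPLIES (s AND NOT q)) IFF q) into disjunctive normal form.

p IMPLIES ((s IMPLIES (s AND NOT q)) IFF q)
≡ NOT p OR ((s IMPLIES (s AND NOT q)) IFF q)   [eliminate IMPLIES]
≡ NOT p OR (((s IMPLIES (s AND NOT q)) IMPLIES q) AND (q IMPLIES (s IMPLIES (s AND NOT q))))   [eliminate IFF]
≡ NOT p OR ((NOT (s IMPLIES (s AND NOT q)) OR q) AND (q IMPLIES (s IMPLIES (s AND NOT q))))   [eliminate IMPLIES]
≡ NOT p OR ((NOT (NOT s OR (s AND NOT q)) OR q) AND (q IMPLIES (s IMPLIES (s AND NOT q))))   [eliminate IMPLIES]
≡ NOT p OR ((NOT (NOT s OR (s AND NOT q)) OR q) AND (NOT q OR (s IMPLIES (s AND NOT q))))   [eliminate IMPLIES]
≡ NOT p OR ((NOT (NOT s OR (s AND NOT q)) OR q) AND (NOT q OR NOT s OR (s AND NOT q)))   [eliminate IMPLIES]
≡ NOT p OR (((NOT NOT s AND NOT (s AND NOT q)) OR q) AND (NOT q OR NOT s OR (s AND NOT q)))   [De Morgan]
≡ NOT p OR (((s AND NOT (s AND NOT q)) OR q) AND (NOT q OR NOT s OR (s AND NOT q)))   [double negation]
≡ NOT p OR (((s AND (NOT s OR NOT NOT q)) OR q) AND (NOT q OR NOT s OR (s AND NOT q)))   [De Morgan]
≡ NOT p OR (((s AND (NOT s OR q)) OR q) AND (NOT q OR NOT s OR (s AND NOT q)))   [double negation]
≡ NOT p OR (s AND NOT s AND NOT q) OR (s AND NOT s AND NOT s) OR (s AND NOT s AND s AND NOT q) OR (s AND q AND NOT q) OR (s AND q AND NOT s) OR (s AND q AND s AND NOT q) OR (q AND NOT q) OR (q AND NOT s) OR (q AND s AND NOT q)   [distribute AND over OR]
≡ NOT p OR (q AND NOT s)   [simplify]

NOT p OR (q AND NOT s)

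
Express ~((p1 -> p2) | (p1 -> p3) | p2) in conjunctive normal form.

p1 & ~p2 & ~p3

~((p1 -> p2) | (p1 -> p3) | p2)
≡ ~(~p1 | p2 | (p1 -> p3) | p2)   [eliminate ->]
≡ ~(~p1 | p2 | ~p1 | p3 | p2)   [eliminate ->]
≡ ~~p1 & ~p2 & ~~p1 & ~p3 & ~p2   [De Morgan]
≡ p1 & ~p2 & ~~p1 & ~p3 & ~p2   [double negation]
≡ p1 & ~p2 & p1 & ~p3 & ~p2   [double negation]
≡ p1 & ~p2 & ~p3   [simplify]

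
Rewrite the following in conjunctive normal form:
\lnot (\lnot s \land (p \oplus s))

\lnot (\lnot s \land (p \oplus s))
≡ \lnot (\lnot s \land (p \lor s) \land \lnot (p \land s))   [expand \oplus]
≡ \lnot \lnot s \lor \lnot (p \lor s) \lor \lnot \lnot (p \land s)   [De Morgan]
≡ s \lor \lnot (p \lor s) \lor \lnot \lnot (p \land s)   [double negation]
≡ s \lor (\lnot p \land \lnot s) \lor \lnot \lnot (p \land s)   [De Morgan]
≡ s \lor (\lnot p \land \lnot s) \lor (p \land s)   [double negation]
≡ (s \lor \lnot p \lor p) \land (s \lor \lnot p \lor s) \land (s \lor \lnot s \lor p) \land (s \lor \lnot s \lor s)   [distribute \lor over \land]
≡ s \lor \lnot p   [simplify]

s \lor \lnot p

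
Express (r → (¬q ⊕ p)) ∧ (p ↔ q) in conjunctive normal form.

(r → (¬q ⊕ p)) ∧ (p ↔ q)
≡ (¬r ∨ (¬q ⊕ p)) ∧ (p ↔ q)   (eliminate →)
≡ (¬r ∨ ((¬q ∨ p) ∧ ¬(¬q ∧ p))) ∧ (p ↔ q)   (expand ⊕)
≡ (¬r ∨ ((¬q ∨ p) ∧ ¬(¬q ∧ p))) ∧ (p → q) ∧ (q → p)   (eliminate ↔)
≡ (¬r ∨ ((¬q ∨ p) ∧ ¬(¬q ∧ p))) ∧ (¬p ∨ q) ∧ (q → p)   (eliminate →)
≡ (¬r ∨ ((¬q ∨ p) ∧ ¬(¬q ∧ p))) ∧ (¬p ∨ q) ∧ (¬q ∨ p)   (eliminate →)
≡ (¬r ∨ ((¬q ∨ p) ∧ (¬¬q ∨ ¬p))) ∧ (¬p ∨ q) ∧ (¬q ∨ p)   (De Morgan)
≡ (¬r ∨ ((¬q ∨ p) ∧ (q ∨ ¬p))) ∧ (¬p ∨ q) ∧ (¬q ∨ p)   (double negation)
≡ (¬r ∨ ¬q ∨ p) ∧ (¬r ∨ q ∨ ¬p) ∧ (¬p ∨ q) ∧ (¬q ∨ p)   (distribute ∨ over ∧)
≡ (¬p ∨ q) ∧ (¬q ∨ p)   (simplify)

(¬p ∨ q) ∧ (¬q ∨ p)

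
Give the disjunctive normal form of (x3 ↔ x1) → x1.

x3 ∧ ¬x1 ∨ x1

(x3 ↔ x1) → x1
≡ ¬(x3 ↔ x1) ∨ x1   [eliminate →]
≡ ¬((x3 → x1) ∧ (x1 → x3)) ∨ x1   [eliminate ↔]
≡ ¬((¬x3 ∨ x1) ∧ (x1 → x3)) ∨ x1   [eliminate →]
≡ ¬((¬x3 ∨ x1) ∧ (¬x1 ∨ x3)) ∨ x1   [eliminate →]
≡ ¬(¬x3 ∨ x1) ∨ ¬(¬x1 ∨ x3) ∨ x1   [De Morgan]
≡ ¬¬x3 ∧ ¬x1 ∨ ¬(¬x1 ∨ x3) ∨ x1   [De Morgan]
≡ x3 ∧ ¬x1 ∨ ¬(¬x1 ∨ x3) ∨ x1   [double negation]
≡ x3 ∧ ¬x1 ∨ ¬¬x1 ∧ ¬x3 ∨ x1   [De Morgan]
≡ x3 ∧ ¬x1 ∨ x1 ∧ ¬x3 ∨ x1   [double negation]
≡ x3 ∧ ¬x1 ∨ x1   [simplify]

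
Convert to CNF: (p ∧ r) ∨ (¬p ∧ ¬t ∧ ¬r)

(p ∨ ¬t) ∧ (p ∨ ¬r) ∧ (r ∨ ¬p) ∧ (r ∨ ¬t)

(p ∧ r) ∨ (¬p ∧ ¬t ∧ ¬r)
⇔ (p ∨ ¬p) ∧ (p ∨ ¬t) ∧ (p ∨ ¬r) ∧ (r ∨ ¬p) ∧ (r ∨ ¬t) ∧ (r ∨ ¬r)   (distribute ∨ over ∧)
⇔ (p ∨ ¬t) ∧ (p ∨ ¬r) ∧ (r ∨ ¬p) ∧ (r ∨ ¬t)   (simplify)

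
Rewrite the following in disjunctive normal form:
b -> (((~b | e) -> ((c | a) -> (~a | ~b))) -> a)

b -> (((~b | e) -> ((c | a) -> (~a | ~b))) -> a)
≡ ~b | (((~b | e) -> ((c | a) -> (~a | ~b))) -> a)   [eliminate ->]
≡ ~b | ~((~b | e) -> ((c | a) -> (~a | ~b))) | a   [eliminate ->]
≡ ~b | ~(~(~b | e) | ((c | a) -> (~a | ~b))) | a   [eliminate ->]
≡ ~b | ~(~(~b | e) | ~(c | a) | ~a | ~b) | a   [eliminate ->]
≡ ~b | (~~(~b | e) & ~~(c | a) & ~~a & ~~b) | a   [De Morgan]
≡ ~b | ((~b | e) & ~~(c | a) & ~~a & ~~b) | a   [double negation]
≡ ~b | ((~b | e) & (c | a) & ~~a & ~~b) | a   [double negation]
≡ ~b | ((~b | e) & (c | a) & a & ~~b) | a   [double negation]
≡ ~b | ((~b | e) & (c | a) & a & b) | a   [double negation]
≡ ~b | (~b & c & a & b) | (~b & a & a & b) | (e & c & a & b) | (e & a & a & b) | a   [distribute & over |]
≡ ~b | a   [simplify]

~b | a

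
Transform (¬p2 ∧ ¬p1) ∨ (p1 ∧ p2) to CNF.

(¬p2 ∧ ¬p1) ∨ (p1 ∧ p2)
≡ (¬p2 ∨ p1) ∧ (¬p2 ∨ p2) ∧ (¬p1 ∨ p1) ∧ (¬p1 ∨ p2)   [distribute ∨ over ∧]
≡ (¬p2 ∨ p1) ∧ (¬p1 ∨ p2)   [simplify]

(¬p2 ∨ p1) ∧ (¬p1 ∨ p2)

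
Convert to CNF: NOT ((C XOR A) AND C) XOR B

NOT ((C XOR A) AND C) XOR B
≡ (NOT ((C XOR A) AND C) OR B) AND NOT (NOT ((C XOR A) AND C) AND B)   [expand XOR]
≡ (NOT ((C OR A) AND NOT (C AND A) AND C) OR B) AND NOT (NOT ((C XOR A) AND C) AND B)   [expand XOR]
≡ (NOT ((C OR A) AND NOT (C AND A) AND C) OR B) AND NOT (NOT ((C OR A) AND NOT (C AND A) AND C) AND B)   [expand XOR]
≡ (NOT (C OR A) OR NOT NOT (C AND A) OR NOT C OR B) AND NOT (NOT ((C OR A) AND NOT (C AND A) AND C) AND B)   [De Morgan]
≡ ((NOT C AND NOT A) OR NOT NOT (C AND A) OR NOT C OR B) AND NOT (NOT ((C OR A) AND NOT (C AND A) AND C) AND B)   [De Morgan]
≡ ((NOT C AND NOT A) OR (C AND A) OR NOT C OR B) AND NOT (NOT ((C OR A) AND NOT (C AND A) AND C) AND B)   [double negation]
≡ ((NOT C AND NOT A) OR (C AND A) OR NOT C OR B) AND (NOT NOT ((C OR A) AND NOT (C AND A) AND C) OR NOT B)   [De Morgan]
≡ ((NOT C AND NOT A) OR (C AND A) OR NOT C OR B) AND (((C OR A) AND NOT (C AND A) AND C) OR NOT B)   [double negation]
≡ ((NOT C AND NOT A) OR (C AND A) OR NOT C OR B) AND (((C OR A) AND (NOT C OR NOT A) AND C) OR NOT B)   [De Morgan]
≡ (NOT C OR C OR NOT C OR B) AND (NOT C OR A OR NOT C OR B) AND (NOT A OR C OR NOT C OR B) AND (NOT A OR A OR NOT C OR B) AND (C OR A OR NOT B) AND (NOT C OR NOT A OR NOT B) AND (C OR NOT B)   [distribute OR over AND]
≡ (NOT C OR A OR B) AND (NOT C OR NOT A OR NOT B) AND (C OR NOT B)   [simplify]

(NOT C OR A OR B) AND (NOT C OR NOT A OR NOT B) AND (C OR NOT B)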